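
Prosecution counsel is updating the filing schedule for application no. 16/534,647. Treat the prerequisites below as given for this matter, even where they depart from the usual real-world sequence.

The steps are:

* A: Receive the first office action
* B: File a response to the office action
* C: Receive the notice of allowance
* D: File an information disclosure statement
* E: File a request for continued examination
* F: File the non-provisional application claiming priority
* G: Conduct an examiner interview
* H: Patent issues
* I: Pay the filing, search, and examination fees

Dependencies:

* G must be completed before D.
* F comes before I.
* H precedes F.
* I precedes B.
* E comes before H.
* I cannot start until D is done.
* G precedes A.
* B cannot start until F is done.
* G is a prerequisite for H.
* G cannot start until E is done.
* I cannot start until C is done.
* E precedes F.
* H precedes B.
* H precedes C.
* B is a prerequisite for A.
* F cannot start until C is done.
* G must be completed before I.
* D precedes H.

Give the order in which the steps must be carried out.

Only E has no prerequisites, so it is first.
G is the only step now ready → G.
D needed G, now all done → D.
H is the only step now ready → H.
C needed H, now all done → C.
Next only F has its prerequisites met → F.
I is the only step now ready → I.
B is the only step now ready → B.
A needed B and G, now all done → A.

E G D H C F I B A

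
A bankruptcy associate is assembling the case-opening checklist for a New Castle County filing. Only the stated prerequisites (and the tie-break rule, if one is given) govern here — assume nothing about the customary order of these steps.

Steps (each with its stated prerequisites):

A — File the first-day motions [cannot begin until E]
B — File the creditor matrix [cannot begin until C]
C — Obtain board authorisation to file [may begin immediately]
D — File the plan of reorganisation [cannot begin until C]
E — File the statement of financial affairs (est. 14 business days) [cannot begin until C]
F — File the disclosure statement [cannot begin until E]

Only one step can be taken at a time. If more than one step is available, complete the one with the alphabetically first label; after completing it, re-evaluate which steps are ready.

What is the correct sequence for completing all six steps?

C B D E A F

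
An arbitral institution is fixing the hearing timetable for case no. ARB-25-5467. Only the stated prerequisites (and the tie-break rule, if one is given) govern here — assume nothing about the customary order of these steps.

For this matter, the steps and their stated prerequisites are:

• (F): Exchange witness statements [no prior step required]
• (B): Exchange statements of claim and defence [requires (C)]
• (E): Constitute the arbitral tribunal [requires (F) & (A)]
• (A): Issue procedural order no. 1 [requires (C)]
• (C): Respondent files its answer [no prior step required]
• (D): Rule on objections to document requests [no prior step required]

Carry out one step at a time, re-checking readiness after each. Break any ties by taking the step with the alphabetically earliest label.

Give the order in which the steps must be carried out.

(C), (A), (B), (D), (F), (E)

Nothing is required for (C), (D) and (F). (C) has the earlier label → (C) first.
(A) and (B) now also ready, so the ready set is {(A), (B), (D), (F)}; (A) has the earlier label → (A).
(B), (D) and (F) are all available; (B) has the earlier label → (B).
Now (D) and (F) have their prerequisites met. (D) has the earlier label, so (D) next.
That leaves (F) as the only ready step → (F).
(E) needed (A) and (F), now all done → (E).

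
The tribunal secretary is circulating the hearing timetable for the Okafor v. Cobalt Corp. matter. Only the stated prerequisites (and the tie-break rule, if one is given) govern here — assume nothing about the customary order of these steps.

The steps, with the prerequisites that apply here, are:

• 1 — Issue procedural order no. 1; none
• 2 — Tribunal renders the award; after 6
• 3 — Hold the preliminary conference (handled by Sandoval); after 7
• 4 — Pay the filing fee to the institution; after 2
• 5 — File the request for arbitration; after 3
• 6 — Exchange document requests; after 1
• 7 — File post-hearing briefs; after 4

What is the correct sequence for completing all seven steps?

1 has no prerequisites → 1 first.
That leaves 6 as the only ready step → 6.
That leaves 2 as the only ready step → 2.
That leaves 4 as the only ready step → 4.
7 needed 4, now all done → 7.
Next only 3 has its prerequisites met → 3.
5 needed 3, now all done → 5.

1, 6, 2, 4, 7, 3, 5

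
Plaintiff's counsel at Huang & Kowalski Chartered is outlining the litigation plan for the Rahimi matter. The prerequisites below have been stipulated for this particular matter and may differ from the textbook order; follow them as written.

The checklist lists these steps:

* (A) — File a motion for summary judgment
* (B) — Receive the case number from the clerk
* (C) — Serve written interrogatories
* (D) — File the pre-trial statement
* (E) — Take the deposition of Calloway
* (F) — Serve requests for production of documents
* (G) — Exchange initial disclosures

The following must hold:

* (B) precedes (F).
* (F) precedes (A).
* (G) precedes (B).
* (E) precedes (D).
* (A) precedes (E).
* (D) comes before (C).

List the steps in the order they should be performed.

(G), (B), (F), (A), (E), (D), (C)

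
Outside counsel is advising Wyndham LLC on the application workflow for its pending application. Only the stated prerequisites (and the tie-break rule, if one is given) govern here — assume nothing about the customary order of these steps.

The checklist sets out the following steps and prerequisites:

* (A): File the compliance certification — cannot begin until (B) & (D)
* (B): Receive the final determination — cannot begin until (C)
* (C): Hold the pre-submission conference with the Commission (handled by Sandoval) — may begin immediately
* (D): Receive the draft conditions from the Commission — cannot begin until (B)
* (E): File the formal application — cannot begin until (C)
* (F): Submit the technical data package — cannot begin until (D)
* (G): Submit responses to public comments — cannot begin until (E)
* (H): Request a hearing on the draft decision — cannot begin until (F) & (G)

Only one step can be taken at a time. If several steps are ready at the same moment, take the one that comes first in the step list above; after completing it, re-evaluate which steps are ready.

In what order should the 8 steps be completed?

(C) is the only step with nothing outstanding, so it goes first.
Now (B) and (E) have their prerequisites met. (B) is listed earlier, so (B) next.
Ready: (D) and (E). (D) is listed earlier → (D).
(A) and (F) now also ready, so the ready set is {(A), (E), (F)}; (A) is listed earlier → (A).
(E) and (F) are both available; (E) is listed earlier → (E).
Ready: (F) and (G). (F) is listed earlier → (F).
Next only (G) has its prerequisites met → (G).
Next only (H) has its prerequisites met → (H).

(C) → (B) → (D) → (A) → (E) → (F) → (G) → (H)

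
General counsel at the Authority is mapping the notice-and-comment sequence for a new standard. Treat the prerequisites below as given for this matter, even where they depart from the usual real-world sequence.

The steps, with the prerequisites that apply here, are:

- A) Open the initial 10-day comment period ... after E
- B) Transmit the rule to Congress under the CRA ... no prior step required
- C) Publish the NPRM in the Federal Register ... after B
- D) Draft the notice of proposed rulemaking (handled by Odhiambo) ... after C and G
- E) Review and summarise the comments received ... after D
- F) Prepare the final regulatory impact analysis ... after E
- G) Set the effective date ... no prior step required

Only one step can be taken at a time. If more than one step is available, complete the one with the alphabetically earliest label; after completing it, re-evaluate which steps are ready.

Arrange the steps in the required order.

B and G have no prerequisites; B has the earlier label, so B is first.
Ready: C and G. C has the earlier label → C.
Next only G has its prerequisites met → G.
Next only D has its prerequisites met → D.
E needed D, now all done → E.
Ready: A and F. A has the earlier label → A.
F is the only step now ready → F.

B C G D E A F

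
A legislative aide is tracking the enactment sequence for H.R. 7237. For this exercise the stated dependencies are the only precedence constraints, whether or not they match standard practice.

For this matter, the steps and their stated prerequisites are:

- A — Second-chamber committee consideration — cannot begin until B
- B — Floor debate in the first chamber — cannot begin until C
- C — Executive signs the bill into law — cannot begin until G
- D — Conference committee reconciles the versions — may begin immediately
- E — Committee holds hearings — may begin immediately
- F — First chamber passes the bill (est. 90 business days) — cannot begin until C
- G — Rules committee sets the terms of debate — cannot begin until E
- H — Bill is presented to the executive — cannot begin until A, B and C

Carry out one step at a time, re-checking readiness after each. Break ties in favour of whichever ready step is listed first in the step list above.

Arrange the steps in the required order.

D, E, G, C, B, A, F, H

Nothing is required for D and E. D is listed earlier → D first.
Next only E has its prerequisites met → E.
G needed E, now all done → G.
That leaves C as the only ready step → C.
Ready: B and F. B is listed earlier → B.
Now A and F have their prerequisites met. A is listed earlier, so A next.
H now also ready, so the ready set is {F, H}; F is listed earlier → F.
H needed A, B and C, now all done → H.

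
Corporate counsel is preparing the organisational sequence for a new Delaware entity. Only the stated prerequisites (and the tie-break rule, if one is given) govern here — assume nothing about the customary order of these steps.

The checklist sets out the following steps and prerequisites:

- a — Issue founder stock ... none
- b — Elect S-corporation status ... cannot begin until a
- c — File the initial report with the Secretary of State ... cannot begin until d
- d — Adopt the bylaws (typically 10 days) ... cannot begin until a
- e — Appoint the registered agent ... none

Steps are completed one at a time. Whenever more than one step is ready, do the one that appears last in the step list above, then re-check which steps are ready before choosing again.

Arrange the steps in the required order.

e, a, d, c, b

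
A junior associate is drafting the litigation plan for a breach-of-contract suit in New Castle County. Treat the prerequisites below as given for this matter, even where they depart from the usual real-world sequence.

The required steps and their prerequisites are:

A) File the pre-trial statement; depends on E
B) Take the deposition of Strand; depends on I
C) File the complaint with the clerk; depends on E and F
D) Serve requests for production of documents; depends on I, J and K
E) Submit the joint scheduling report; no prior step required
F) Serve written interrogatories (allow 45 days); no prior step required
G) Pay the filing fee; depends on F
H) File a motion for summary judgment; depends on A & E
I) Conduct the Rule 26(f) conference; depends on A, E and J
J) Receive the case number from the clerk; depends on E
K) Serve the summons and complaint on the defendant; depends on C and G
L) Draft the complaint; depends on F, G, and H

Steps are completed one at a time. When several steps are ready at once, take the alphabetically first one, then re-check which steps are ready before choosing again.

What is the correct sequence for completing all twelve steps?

E and F have no prerequisites; E has the earlier label, so E is first.
A and J now also ready, so the ready set is {A, F, J}; A has the earlier label → A.
F, H and J are all available; F has the earlier label → F.
C and G now also ready, so the ready set is {C, G, H, J}; C has the earlier label → C.
G, H and J are all available; G has the earlier label → G.
Ready: H, J and K. H has the earlier label → H.
Now J, K and L have their prerequisites met. J has the earlier label, so J next.
I, K and L are all available; I has the earlier label → I.
Ready: B, K and L. B has the earlier label → B.
Ready: K and L. K has the earlier label → K.
Ready: D and L. D has the earlier label → D.
L needed F, G and H, now all done → L.

E, A, F, C, G, H, J, I, B, K, D, L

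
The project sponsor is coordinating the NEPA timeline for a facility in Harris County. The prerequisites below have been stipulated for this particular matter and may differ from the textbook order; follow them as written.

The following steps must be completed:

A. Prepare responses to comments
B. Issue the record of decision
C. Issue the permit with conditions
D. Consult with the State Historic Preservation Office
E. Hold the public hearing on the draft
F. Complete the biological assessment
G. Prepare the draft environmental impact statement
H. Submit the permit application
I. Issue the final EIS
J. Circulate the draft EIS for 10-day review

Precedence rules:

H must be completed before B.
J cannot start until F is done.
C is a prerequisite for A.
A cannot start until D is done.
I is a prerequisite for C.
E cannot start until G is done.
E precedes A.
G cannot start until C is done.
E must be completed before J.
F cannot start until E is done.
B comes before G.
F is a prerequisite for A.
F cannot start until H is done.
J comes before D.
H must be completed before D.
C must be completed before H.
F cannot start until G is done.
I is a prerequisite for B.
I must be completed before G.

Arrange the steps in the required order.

Only I has no prerequisites, so it is first.
C is the only step now ready → C.
H needed C, now all done → H.
That leaves B as the only ready step → B.
That leaves G as the only ready step → G.
E needed G, now all done → E.
F is the only step now ready → F.
J is the only step now ready → J.
That leaves D as the only ready step → D.
A needed C, D, E and F, now all done → A.

I C H B G E F J D A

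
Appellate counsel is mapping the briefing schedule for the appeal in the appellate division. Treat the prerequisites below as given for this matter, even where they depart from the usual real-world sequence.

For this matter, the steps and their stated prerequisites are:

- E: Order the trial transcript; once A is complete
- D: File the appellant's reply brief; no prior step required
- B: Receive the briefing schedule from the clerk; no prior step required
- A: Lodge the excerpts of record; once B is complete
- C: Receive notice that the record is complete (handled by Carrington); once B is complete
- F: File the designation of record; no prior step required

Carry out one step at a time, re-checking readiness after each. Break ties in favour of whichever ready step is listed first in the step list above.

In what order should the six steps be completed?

D, B, A, E, C, F

D, B and F have no prerequisites; D is listed earlier, so D is first.
Ready: B and F. B is listed earlier → B.
Now A, C and F have their prerequisites met. A is listed earlier, so A next.
E now also ready, so the ready set is {E, C, F}; E is listed earlier → E.
C and F are both available; C is listed earlier → C.
F is the only step now ready → F.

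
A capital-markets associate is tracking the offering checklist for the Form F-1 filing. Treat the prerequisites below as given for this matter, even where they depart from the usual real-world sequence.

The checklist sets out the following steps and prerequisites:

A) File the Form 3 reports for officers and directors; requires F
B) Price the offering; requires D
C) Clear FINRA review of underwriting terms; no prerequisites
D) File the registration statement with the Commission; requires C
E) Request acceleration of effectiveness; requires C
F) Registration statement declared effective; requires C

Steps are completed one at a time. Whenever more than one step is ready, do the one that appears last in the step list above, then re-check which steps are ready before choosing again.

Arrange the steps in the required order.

C → F → E → D → B → A

C is the only step with nothing outstanding, so it goes first.
F, E and D are all available; F is listed later → F.
A now also ready, so the ready set is {E, D, A}; E is listed later → E.
Now D and A have their prerequisites met. D is listed later, so D next.
Ready: B and A. B is listed later → B.
A needed F, now all done → A.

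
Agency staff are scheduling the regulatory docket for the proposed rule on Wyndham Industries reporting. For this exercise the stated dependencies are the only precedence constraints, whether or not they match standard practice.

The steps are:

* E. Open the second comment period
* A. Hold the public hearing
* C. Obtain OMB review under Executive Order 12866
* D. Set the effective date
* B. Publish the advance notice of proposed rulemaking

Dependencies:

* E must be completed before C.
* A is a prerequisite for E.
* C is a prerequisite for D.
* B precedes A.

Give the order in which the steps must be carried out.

Only B has no prerequisites, so it is first.
A is the only step now ready → A.
E needed A, now all done → E.
C needed E, now all done → C.
D needed C, now all done → D.

B A E C D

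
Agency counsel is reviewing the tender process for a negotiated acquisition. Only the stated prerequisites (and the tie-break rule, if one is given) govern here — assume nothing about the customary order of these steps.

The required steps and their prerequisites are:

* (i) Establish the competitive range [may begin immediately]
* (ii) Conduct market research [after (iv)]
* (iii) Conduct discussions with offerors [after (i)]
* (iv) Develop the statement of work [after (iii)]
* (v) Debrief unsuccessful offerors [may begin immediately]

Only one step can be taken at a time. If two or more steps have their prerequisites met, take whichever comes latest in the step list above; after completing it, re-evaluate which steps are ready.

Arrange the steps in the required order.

(v) and (i) have no prerequisites; (v) is listed later, so (v) is first.
Next only (i) has its prerequisites met → (i).
(iii) needed (i), now all done → (iii).
(iv) needed (iii), now all done → (iv).
(ii) is the only step now ready → (ii).

(v) (i) (iii) (iv) (ii)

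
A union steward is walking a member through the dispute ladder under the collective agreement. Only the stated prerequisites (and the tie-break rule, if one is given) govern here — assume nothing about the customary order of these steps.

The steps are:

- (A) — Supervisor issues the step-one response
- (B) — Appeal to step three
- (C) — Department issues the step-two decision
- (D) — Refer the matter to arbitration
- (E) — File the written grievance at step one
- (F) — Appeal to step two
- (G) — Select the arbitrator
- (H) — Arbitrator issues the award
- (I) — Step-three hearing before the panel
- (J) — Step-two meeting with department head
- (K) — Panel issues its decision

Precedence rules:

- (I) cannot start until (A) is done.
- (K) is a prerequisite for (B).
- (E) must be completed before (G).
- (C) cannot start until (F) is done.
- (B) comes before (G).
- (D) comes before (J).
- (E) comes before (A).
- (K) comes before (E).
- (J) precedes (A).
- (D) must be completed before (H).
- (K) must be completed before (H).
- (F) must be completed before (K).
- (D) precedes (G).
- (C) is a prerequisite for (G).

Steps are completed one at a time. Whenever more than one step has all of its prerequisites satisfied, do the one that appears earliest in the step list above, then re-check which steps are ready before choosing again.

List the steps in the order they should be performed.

(D) and (F) have no prerequisites; (D) is listed earlier, so (D) is first.
(J) now also ready, so the ready set is {(F), (J)}; (F) is listed earlier → (F).
Now (C), (J) and (K) have their prerequisites met. (C) is listed earlier, so (C) next.
(J) and (K) are both available; (J) is listed earlier → (J).
(K) needed (F), now all done → (K).
Ready: (B), (E) and (H). (B) is listed earlier → (B).
(E) and (H) are both available; (E) is listed earlier → (E).
(A) and (G) now also ready, so the ready set is {(A), (G), (H)}; (A) is listed earlier → (A).
(I) now also ready, so the ready set is {(G), (H), (I)}; (G) is listed earlier → (G).
(H) and (I) are both available; (H) is listed earlier → (H).
(I) needed (A), now all done → (I).

(D) (F) (C) (J) (K) (B) (E) (A) (G) (H) (I)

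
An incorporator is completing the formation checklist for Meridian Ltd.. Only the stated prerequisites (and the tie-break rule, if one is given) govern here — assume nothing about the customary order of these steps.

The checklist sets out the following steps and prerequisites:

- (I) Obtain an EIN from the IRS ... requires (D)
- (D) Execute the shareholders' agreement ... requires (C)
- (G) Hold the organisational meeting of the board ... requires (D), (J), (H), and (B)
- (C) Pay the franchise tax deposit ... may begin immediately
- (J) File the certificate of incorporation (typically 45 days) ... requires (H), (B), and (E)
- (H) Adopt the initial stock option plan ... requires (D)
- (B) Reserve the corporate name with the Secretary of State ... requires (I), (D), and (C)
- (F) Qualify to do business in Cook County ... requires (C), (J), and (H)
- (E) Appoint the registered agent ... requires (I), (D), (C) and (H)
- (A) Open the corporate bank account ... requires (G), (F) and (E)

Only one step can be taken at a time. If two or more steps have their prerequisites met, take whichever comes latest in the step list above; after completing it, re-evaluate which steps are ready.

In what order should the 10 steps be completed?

(C), (D), (H), (I), (E), (B), (J), (F), (G), (A)

Only (C) has no prerequisites, so it is first.
(D) is the only step now ready → (D).
(H) and (I) are both available; (H) is listed later → (H).
That leaves (I) as the only ready step → (I).
Now (E) and (B) have their prerequisites met. (E) is listed later, so (E) next.
(B) needed (C), (D) and (I), now all done → (B).
(J) needed (E), (B) and (H), now all done → (J).
(F) and (G) are both available; (F) is listed later → (F).
(G) needed (B), (H), (J) and (D), now all done → (G).
That leaves (A) as the only ready step → (A).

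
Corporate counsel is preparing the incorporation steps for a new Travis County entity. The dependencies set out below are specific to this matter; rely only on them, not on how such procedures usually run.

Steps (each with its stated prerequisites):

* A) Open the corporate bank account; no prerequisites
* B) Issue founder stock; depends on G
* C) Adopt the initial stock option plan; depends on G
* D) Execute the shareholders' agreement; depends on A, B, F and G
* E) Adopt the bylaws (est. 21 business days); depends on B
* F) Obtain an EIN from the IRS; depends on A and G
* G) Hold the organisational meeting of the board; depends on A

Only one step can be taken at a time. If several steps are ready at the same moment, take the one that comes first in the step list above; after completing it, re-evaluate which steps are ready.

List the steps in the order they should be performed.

A, G, B, C, E, F, D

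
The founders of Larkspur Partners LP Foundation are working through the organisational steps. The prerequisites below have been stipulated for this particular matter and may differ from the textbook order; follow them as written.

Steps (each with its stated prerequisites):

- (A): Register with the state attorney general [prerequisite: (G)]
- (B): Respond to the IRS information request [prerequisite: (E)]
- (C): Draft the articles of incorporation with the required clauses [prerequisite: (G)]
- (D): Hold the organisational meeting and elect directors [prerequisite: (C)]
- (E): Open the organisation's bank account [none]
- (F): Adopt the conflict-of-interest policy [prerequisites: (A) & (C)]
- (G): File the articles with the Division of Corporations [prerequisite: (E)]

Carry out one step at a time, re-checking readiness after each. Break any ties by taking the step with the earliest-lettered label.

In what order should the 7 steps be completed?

(E) has no prerequisites → (E) first.
Now (B) and (G) have their prerequisites met. (B) has the earlier label, so (B) next.
(G) needed (E), now all done → (G).
Now (A) and (C) have their prerequisites met. (A) has the earlier label, so (A) next.
(C) needed (G), now all done → (C).
Now (D) and (F) have their prerequisites met. (D) has the earlier label, so (D) next.
(F) is the only step now ready → (F).

(E), (B), (G), (A), (C), (D), (F)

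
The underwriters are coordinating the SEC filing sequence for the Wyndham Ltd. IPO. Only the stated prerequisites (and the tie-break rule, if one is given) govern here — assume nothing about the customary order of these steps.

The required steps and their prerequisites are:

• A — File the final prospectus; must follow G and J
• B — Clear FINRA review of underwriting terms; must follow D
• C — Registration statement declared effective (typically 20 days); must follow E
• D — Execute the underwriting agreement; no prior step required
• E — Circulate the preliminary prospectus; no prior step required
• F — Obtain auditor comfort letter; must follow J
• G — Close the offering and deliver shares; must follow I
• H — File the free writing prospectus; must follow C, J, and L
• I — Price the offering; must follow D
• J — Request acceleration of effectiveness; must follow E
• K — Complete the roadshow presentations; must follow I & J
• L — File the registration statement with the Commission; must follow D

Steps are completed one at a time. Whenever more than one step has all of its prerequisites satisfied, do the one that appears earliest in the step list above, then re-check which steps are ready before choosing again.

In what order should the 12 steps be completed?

D, B, E, C, I, G, J, A, F, K, L, H

Nothing is required for D and E. D is listed earlier → D first.
B, I and L now also ready, so the ready set is {B, E, I, L}; B is listed earlier → B.
E, I and L are all available; E is listed earlier → E.
Ready: C, I, J and L. C is listed earlier → C.
I, J and L are all available; I is listed earlier → I.
G now also ready, so the ready set is {G, J, L}; G is listed earlier → G.
J and L are both available; J is listed earlier → J.
A, F and K now also ready, so the ready set is {A, F, K, L}; A is listed earlier → A.
F, K and L are all available; F is listed earlier → F.
K and L are both available; K is listed earlier → K.
L is the only step now ready → L.
H is the only step now ready → H.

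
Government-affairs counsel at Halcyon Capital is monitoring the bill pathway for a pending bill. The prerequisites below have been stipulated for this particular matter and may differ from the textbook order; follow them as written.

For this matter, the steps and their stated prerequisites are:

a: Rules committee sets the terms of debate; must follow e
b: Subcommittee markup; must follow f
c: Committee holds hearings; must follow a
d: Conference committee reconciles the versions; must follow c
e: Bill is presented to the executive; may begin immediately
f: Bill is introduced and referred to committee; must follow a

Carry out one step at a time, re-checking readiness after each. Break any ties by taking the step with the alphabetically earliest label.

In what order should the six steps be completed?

e → a → c → d → f → b

e has no prerequisites → e first.
a needed e, now all done → a.
Ready: c and f. c has the earlier label → c.
d now also ready, so the ready set is {d, f}; d has the earlier label → d.
f needed a, now all done → f.
That leaves b as the only ready step → b.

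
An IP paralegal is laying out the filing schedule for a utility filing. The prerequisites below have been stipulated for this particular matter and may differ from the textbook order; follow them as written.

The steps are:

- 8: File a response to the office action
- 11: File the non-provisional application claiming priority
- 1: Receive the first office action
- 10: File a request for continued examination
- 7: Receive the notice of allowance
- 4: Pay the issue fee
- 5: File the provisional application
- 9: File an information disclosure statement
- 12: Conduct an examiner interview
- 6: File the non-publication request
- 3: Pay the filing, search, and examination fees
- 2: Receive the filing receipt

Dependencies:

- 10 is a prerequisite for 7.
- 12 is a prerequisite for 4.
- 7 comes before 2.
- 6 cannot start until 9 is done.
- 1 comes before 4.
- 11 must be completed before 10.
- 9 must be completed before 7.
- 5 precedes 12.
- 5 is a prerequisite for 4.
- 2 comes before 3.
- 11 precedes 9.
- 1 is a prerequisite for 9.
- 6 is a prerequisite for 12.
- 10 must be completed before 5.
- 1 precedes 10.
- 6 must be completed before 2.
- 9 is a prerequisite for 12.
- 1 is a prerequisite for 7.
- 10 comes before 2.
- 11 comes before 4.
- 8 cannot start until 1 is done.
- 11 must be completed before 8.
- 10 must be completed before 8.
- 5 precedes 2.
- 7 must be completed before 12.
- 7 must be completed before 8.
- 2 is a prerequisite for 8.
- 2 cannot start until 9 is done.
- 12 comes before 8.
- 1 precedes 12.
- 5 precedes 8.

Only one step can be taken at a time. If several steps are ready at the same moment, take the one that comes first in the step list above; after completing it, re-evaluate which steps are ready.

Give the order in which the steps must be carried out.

11, 1, 10, 5, 9, 7, 6, 12, 4, 2, 8, 3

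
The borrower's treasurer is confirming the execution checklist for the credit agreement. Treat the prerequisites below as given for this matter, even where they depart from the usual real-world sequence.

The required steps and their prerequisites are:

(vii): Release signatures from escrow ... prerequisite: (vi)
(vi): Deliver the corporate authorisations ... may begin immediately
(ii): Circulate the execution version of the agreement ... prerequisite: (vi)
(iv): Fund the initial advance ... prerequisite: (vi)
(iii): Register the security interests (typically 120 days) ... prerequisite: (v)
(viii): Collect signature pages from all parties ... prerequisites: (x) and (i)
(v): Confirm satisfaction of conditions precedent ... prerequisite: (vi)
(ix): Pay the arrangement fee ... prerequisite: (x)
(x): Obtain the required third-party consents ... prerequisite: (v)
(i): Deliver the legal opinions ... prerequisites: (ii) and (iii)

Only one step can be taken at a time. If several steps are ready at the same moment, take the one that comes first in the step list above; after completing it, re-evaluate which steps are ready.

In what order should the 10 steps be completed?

(vi), (vii), (ii), (iv), (v), (iii), (x), (ix), (i), (viii)

(vi) has no prerequisites → (vi) first.
Now (vii), (ii), (iv) and (v) have their prerequisites met. (vii) is listed earlier, so (vii) next.
Ready: (ii), (iv) and (v). (ii) is listed earlier → (ii).
(iv) and (v) are both available; (iv) is listed earlier → (iv).
Next only (v) has its prerequisites met → (v).
Now (iii) and (x) have their prerequisites met. (iii) is listed earlier, so (iii) next.
Ready: (x) and (i). (x) is listed earlier → (x).
(ix) now also ready, so the ready set is {(ix), (i)}; (ix) is listed earlier → (ix).
(i) needed (ii) and (iii), now all done → (i).
(viii) needed (x) and (i), now all done → (viii).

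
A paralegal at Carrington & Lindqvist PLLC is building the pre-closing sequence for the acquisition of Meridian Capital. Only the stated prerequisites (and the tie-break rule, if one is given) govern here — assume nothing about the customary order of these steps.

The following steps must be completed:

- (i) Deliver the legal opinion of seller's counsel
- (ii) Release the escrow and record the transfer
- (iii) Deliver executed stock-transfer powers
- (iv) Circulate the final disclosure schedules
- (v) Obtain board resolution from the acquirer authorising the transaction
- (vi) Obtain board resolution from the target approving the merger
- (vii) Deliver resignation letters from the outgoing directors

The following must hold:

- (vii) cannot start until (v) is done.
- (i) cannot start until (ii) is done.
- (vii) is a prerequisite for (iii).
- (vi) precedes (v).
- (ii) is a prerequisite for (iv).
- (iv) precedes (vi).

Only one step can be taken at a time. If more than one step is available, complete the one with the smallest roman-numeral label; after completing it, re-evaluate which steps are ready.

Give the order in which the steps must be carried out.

(ii), (i), (iv), (vi), (v), (vii), (iii)

(ii) is the only step with nothing outstanding, so it goes first.
(i) and (iv) are both available; (i) has the earlier label → (i).
(iv) is the only step now ready → (iv).
Next only (vi) has its prerequisites met → (vi).
(v) is the only step now ready → (v).
(vii) needed (v), now all done → (vii).
(iii) needed (vii), now all done → (iii).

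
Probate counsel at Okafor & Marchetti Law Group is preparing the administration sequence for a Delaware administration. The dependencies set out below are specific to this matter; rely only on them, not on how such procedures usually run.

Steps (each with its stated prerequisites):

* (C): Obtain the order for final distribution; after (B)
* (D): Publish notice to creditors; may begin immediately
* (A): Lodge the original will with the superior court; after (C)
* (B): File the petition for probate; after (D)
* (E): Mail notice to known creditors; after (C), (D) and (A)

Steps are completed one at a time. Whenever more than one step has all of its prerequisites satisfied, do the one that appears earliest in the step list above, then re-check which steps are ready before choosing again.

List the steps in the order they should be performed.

Only (D) has no prerequisites, so it is first.
Next only (B) has its prerequisites met → (B).
(C) needed (B), now all done → (C).
Next only (A) has its prerequisites met → (A).
That leaves (E) as the only ready step → (E).

(D) (B) (C) (A) (E)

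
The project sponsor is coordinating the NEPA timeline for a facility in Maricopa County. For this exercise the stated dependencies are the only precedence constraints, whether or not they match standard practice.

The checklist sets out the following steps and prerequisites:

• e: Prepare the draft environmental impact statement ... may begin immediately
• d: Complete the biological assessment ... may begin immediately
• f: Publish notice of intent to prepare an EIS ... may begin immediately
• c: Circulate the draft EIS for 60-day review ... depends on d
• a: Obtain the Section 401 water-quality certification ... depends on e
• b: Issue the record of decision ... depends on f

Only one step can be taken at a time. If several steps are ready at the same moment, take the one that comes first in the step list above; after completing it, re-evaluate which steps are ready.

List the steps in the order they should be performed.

e → d → f → c → a → b

Nothing is required for e, d and f. e is listed earlier → e first.
Ready: d, f and a. d is listed earlier → d.
f, c and a are all available; f is listed earlier → f.
c, a and b are all available; c is listed earlier → c.
a and b are both available; a is listed earlier → a.
That leaves b as the only ready step → b.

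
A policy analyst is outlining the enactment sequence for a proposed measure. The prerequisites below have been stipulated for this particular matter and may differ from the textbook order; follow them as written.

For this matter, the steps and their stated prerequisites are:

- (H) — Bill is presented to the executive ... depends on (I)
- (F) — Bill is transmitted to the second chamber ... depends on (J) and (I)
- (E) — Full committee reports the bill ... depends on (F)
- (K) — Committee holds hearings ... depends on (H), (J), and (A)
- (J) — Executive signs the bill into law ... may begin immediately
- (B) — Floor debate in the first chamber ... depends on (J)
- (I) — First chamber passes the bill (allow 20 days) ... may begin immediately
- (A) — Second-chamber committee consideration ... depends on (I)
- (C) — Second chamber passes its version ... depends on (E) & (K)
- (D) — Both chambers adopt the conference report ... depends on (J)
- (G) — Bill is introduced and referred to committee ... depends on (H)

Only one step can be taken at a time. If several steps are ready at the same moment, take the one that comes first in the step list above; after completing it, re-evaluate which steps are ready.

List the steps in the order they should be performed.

(J), (B), (I), (H), (F), (E), (A), (K), (C), (D), (G)

Nothing is required for (J) and (I). (J) is listed earlier → (J) first.
(B) and (D) now also ready, so the ready set is {(B), (I), (D)}; (B) is listed earlier → (B).
(I) and (D) are both available; (I) is listed earlier → (I).
Now (H), (F), (A) and (D) have their prerequisites met. (H) is listed earlier, so (H) next.
(G) now also ready, so the ready set is {(F), (A), (D), (G)}; (F) is listed earlier → (F).
Ready: (E), (A), (D) and (G). (E) is listed earlier → (E).
Now (A), (D) and (G) have their prerequisites met. (A) is listed earlier, so (A) next.
Ready: (K), (D) and (G). (K) is listed earlier → (K).
(C) now also ready, so the ready set is {(C), (D), (G)}; (C) is listed earlier → (C).
Ready: (D) and (G). (D) is listed earlier → (D).
(G) is the only step now ready → (G).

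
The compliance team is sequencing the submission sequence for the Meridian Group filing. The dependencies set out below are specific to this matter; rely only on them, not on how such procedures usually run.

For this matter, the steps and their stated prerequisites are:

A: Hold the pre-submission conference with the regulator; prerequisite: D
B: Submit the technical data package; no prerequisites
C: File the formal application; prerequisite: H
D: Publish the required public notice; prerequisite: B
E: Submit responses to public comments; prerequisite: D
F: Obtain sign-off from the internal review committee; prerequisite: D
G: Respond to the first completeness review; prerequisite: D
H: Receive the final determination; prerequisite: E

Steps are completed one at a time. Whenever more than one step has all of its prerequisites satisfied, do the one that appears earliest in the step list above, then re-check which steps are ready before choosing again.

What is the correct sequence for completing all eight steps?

Only B has no prerequisites, so it is first.
D needed B, now all done → D.
Ready: A, E, F and G. A is listed earlier → A.
E, F and G are all available; E is listed earlier → E.
F, G and H are all available; F is listed earlier → F.
Now G and H have their prerequisites met. G is listed earlier, so G next.
H needed E, now all done → H.
C needed H, now all done → C.

B → D → A → E → F → G → H → C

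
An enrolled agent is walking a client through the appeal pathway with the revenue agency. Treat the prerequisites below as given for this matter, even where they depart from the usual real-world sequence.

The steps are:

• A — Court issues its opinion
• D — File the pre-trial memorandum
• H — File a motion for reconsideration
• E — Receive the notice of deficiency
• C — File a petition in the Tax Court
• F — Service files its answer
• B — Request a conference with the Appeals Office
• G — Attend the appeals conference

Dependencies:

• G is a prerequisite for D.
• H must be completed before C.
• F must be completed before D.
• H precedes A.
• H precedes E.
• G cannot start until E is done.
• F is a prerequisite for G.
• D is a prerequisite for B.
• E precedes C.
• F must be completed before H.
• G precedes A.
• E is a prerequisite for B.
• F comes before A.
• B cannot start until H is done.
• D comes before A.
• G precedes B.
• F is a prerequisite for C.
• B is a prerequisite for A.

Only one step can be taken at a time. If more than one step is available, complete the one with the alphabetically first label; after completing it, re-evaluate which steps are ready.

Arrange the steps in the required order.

F, H, E, C, G, D, B, A

Only F has no prerequisites, so it is first.
H needed F, now all done → H.
Next only E has its prerequisites met → E.
Now C and G have their prerequisites met. C has the earlier label, so C next.
G needed E and F, now all done → G.
D is the only step now ready → D.
B is the only step now ready → B.
A needed B, D, F, G and H, now all done → A.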